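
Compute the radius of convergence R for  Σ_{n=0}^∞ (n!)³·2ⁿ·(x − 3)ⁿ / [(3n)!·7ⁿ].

By the ratio test, |a_{n+1}/a_n| = (n+1)³/[(3n+1)·(3n+2)·(3n+3)] · 2/7 → 2/189.
Thus R = 1/(2/189) = 189/2.

R = 189/2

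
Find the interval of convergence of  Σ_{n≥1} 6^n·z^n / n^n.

Applying the root test, |a_n|^(1/n) = 6/n → 0.
The limit is 0 for every z, so R = ∞.

(−∞, ∞)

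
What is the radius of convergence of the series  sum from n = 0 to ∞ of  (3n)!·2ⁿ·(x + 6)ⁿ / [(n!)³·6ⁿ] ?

R = 1/9

By the ratio test, |a_{n+1}/a_n| = (3n+1)·(3n+2)·(3n+3)/(n+1)³ · 2/6 → 9.
Hence the series converges for |x + 6| < 1/(9) = 1/9, so the radius of convergence is 1/9.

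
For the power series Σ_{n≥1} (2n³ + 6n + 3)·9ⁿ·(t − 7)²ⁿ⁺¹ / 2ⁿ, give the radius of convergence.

R = √2/3

The ratio of consecutive coefficients is [(2(n+1)³ + 6(n+1) + 3)/(2n³ + 6n + 3)] · 9/2 → 9/2.
Since the exponent of (t − 7) increases by 2 each term, convergence requires |t − 7|² < 2/9, hence R = √2/3.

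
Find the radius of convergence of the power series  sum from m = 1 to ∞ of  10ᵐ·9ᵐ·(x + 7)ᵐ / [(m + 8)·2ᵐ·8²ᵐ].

Ratio test: |a_{m+1}/a_m| = [(m + 8)/((m+1) + 8)] · 10·9/(2·64) → 45/64 as m → ∞.
Convergence for |x + 7| · 45/64 < 1, i.e. |x + 7| < 64/45. So R = 64/45.

R = 64/45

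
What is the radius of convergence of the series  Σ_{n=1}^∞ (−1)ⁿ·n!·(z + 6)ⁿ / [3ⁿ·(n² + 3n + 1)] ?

By the ratio test, |a_{n+1}/a_n| = (n+1) · 1/3 · (n² + 3n + 1)/((n+1)² + 3(n+1) + 1) → ∞.
The ratio grows without bound, so the series diverges whenever (z + 6) ≠ 0; it converges only at z = -6. R = 0.

R = 0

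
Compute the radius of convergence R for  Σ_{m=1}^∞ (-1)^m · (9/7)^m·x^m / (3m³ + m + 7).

By the ratio test, |a_{m+1}/a_m| = [(3m³ + m + 7)/(3(m+1)³ + (m+1) + 7)] · 9/7 → 9/7.
Hence the series converges for |x| < 1/(9/7) = 7/9, so the radius of convergence is 7/9.

R = 7/9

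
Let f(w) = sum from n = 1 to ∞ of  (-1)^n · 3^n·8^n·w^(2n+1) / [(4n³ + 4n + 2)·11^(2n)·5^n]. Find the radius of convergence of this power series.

R = 11√30/12

The ratio of consecutive coefficients is [(4n³ + 4n + 2)/(4(n+1)³ + 4(n+1) + 2)] · 3·8/(121·5) → 24/605.
Since the exponent of w increases by 2 each term, convergence requires |w|² < 605/24, hence R = 11√30/12.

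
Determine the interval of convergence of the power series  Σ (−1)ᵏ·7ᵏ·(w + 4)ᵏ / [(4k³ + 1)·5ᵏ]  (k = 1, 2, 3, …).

By the ratio test, |a_{k+1}/a_k| = [(4k³ + 1)/(4(k+1)³ + 1)] · 7/5 → 7/5.
Hence the series converges for |w + 4| < 1/(7/5) = 5/7, so the radius of convergence is 5/7.
Endpoint w = -23/7: the series is dominated by a constant times Σ 1/k³, which converges (p = 3 > 1).
At w = -33/7: the series is dominated by a constant times Σ 1/k³, which converges (p = 3 > 1).

[-33/7, -23/7]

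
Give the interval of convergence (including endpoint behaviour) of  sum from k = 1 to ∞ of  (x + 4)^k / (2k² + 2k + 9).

[-5, -3]

Ratio test: |a_{k+1}/a_k| = (2k² + 2k + 9)/(2(k+1)² + 2(k+1) + 9) → 1 as k → ∞.
Hence R = 1.
Endpoint x = -3: the terms are on the order of 1/k², so the series converges absolutely by comparison with the p-series (p = 2 > 1).
Check x = -5: the terms are on the order of 1/k², so the series converges absolutely by comparison with the p-series (p = 2 > 1).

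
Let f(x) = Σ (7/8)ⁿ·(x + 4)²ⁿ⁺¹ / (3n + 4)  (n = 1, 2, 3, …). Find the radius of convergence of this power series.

R = 2√14/7

The ratio of consecutive coefficients is [(3n + 4)/(3(n+1) + 4)] · 7/8 → 7/8.
Writing y = (x + 4)², the series in y has radius 8/7, so |x + 4| < √(8/7) and R = 2√14/7.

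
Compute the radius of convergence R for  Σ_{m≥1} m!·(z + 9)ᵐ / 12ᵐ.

Apply the ratio test: |a_{m+1}| / |a_m| = (m+1) · 1/12, which tends to ∞ as m → ∞.
The ratio grows without bound, so the series diverges whenever (z + 9) ≠ 0; it converges only at z = -9. R = 0.

R = 0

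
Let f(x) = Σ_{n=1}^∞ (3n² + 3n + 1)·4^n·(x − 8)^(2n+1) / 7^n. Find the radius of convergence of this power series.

Ratio test: |a_{n+1}/a_n| = [(3(n+1)² + 3(n+1) + 1)/(3n² + 3n + 1)] · 4/7 → 4/7 as n → ∞.
Successive powers of (x − 8) differ by 2, so the series converges when |x − 8|² · 4/7 < 1, i.e. |x − 8| < √(7/4). So R = √7/2.

R = √7/2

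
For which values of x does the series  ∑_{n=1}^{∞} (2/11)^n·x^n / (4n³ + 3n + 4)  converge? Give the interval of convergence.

[-11/2, 11/2]

Apply the ratio test: |a_{n+1}| / |a_n| = [(4n³ + 3n + 4)/(4(n+1)³ + 3(n+1) + 4)] · 2/11, which tends to 2/11 as n → ∞.
The series converges when 2/11 · |x| < 1, giving R = 11/2.
Check x = 11/2: the series is dominated by a constant times Σ 1/n³, which converges (p = 3 > 1).
When x = -11/2, the terms are on the order of 1/n³, so the series converges absolutely by comparison with the p-series (p = 3 > 1).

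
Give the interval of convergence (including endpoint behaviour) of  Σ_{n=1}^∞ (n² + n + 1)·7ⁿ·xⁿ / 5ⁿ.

Ratio test: |a_{n+1}/a_n| = [((n+1)² + (n+1) + 1)/(n² + n + 1)] · 7/5 → 7/5 as n → ∞.
Thus R = 1/(7/5) = 5/7.
At x = 5/7: the terms have absolute value of order n², which does not tend to 0, so the series diverges by the divergence test.
At x = -5/7: the terms do not tend to 0, so the series diverges.

(-5/7, 5/7)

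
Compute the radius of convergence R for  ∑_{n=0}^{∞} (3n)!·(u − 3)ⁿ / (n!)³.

R = 1/27

Ratio test: |a_{n+1}/a_n| = (3n+1)·(3n+2)·(3n+3)/(n+1)³ → 27 as n → ∞.
Hence the series converges for |u − 3| < 1/(27) = 1/27, so the radius of convergence is 1/27.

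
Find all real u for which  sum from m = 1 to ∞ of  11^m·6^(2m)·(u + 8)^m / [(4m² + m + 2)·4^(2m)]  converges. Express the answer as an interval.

[-796/99, -788/99]

By the ratio test, |a_{m+1}/a_m| = [(4m² + m + 2)/(4(m+1)² + (m+1) + 2)] · 11·36/16 → 99/4.
Hence the series converges for |u + 8| < 1/(99/4) = 4/99, so the radius of convergence is 4/99.
Check u = -788/99: the terms are on the order of 1/m², so the series converges absolutely by comparison with the p-series (p = 2 > 1).
Check u = -796/99: the series is dominated by a constant times Σ 1/m², which converges (p = 2 > 1).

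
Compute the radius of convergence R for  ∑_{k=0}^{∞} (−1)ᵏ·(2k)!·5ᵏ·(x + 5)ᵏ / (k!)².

Apply the ratio test: |a_{k+1}| / |a_k| = (2k+1)·(2k+2)/(k+1)² · 5, which tends to 20 as k → ∞.
Convergence for |x + 5| · 20 < 1, i.e. |x + 5| < 1/20. So R = 1/20.

R = 1/20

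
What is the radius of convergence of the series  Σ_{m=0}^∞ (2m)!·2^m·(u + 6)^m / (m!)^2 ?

Ratio test: |a_{m+1}/a_m| = (2m+1)·(2m+2)/(m+1)² · 2 → 8 as m → ∞.
The series converges when 8 · |u + 6| < 1, giving R = 1/8.

R = 1/8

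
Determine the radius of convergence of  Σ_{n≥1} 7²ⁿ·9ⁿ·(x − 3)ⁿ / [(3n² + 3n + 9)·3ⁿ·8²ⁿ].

R = 64/147

By the ratio test, |a_{n+1}/a_n| = [(3n² + 3n + 9)/(3(n+1)² + 3(n+1) + 9)] · 49·9/(3·64) → 147/64.
Hence the series converges for |x − 3| < 1/(147/64) = 64/147, so the radius of convergence is 64/147.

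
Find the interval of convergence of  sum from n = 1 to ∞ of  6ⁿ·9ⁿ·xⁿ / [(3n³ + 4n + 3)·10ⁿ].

[-5/27, 5/27]

Ratio test: |a_{n+1}/a_n| = [(3n³ + 4n + 3)/(3(n+1)³ + 4(n+1) + 3)] · 6·9/10 → 27/5 as n → ∞.
Convergence for |x| · 27/5 < 1, i.e. |x| < 5/27. So R = 5/27.
At x = 5/27: the series is dominated by a constant times Σ 1/n³, which converges (p = 3 > 1).
Check x = -5/27: the terms are on the order of 1/n³, so the series converges absolutely by comparison with the p-series (p = 3 > 1).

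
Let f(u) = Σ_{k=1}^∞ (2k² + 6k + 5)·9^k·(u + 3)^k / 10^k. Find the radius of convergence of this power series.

The ratio of consecutive coefficients is [(2(k+1)² + 6(k+1) + 5)/(2k² + 6k + 5)] · 9/10 → 9/10.
The series converges when 9/10 · |u + 3| < 1, giving R = 10/9.

R = 10/9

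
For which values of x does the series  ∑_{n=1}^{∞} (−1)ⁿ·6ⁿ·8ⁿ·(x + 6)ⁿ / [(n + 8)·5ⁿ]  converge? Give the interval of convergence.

Ratio test: |a_{n+1}/a_n| = [(n + 8)/((n+1) + 8)] · 6·8/5 → 48/5 as n → ∞.
Hence the series converges for |x + 6| < 1/(48/5) = 5/48, so the radius of convergence is 5/48.
Check x = -283/48: convergence follows from the alternating series test (terms decrease monotonically to 0).
Check x = -293/48: comparison with the harmonic series Σ 1/n shows the series diverges.

(-293/48, -283/48]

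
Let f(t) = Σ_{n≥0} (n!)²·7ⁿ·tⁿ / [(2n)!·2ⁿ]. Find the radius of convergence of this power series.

R = 8/7

Ratio test: |a_{n+1}/a_n| = (n+1)²/[(2n+1)·(2n+2)] · 7/2 → 7/8 as n → ∞.
The series converges when 7/8 · |t| < 1, giving R = 8/7.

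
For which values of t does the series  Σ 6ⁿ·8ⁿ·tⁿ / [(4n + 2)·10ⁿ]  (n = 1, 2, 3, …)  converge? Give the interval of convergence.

Ratio test: |a_{n+1}/a_n| = [(4n + 2)/(4(n+1) + 2)] · 6·8/10 → 24/5 as n → ∞.
Hence the series converges for |t| < 1/(24/5) = 5/24, so the radius of convergence is 5/24.
When t = 5/24, the terms behave like c/n; limit comparison with the harmonic series gives divergence.
At t = -5/24: the terms alternate in sign and decrease monotonically to 0 in absolute value (size ~ c/n), so the alternating series test gives convergence.

[-5/24, 5/24)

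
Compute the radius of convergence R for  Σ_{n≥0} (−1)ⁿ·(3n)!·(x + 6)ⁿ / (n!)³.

By the ratio test, |a_{n+1}/a_n| = (3n+1)·(3n+2)·(3n+3)/(n+1)³ → 27.
Thus R = 1/(27) = 1/27.

R = 1/27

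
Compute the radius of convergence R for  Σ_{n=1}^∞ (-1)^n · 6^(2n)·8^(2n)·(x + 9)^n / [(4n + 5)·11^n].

Apply the ratio test: |a_{n+1}| / |a_n| = [(4n + 5)/(4(n+1) + 5)] · 36·64/11, which tends to 2304/11 as n → ∞.
Convergence for |x + 9| · 2304/11 < 1, i.e. |x + 9| < 11/2304. So R = 11/2304.

R = 11/2304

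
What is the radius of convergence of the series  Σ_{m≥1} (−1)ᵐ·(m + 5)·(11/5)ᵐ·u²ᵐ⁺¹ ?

R = √55/11

Ratio test: |a_{m+1}/a_m| = [((m+1) + 5)/(m + 5)] · 11/5 → 11/5 as m → ∞.
Since the exponent of u increases by 2 each term, convergence requires |u|² < 5/11, hence R = √55/11.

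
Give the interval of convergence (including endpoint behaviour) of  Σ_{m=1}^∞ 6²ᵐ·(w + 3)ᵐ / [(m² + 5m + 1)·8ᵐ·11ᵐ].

[-49/9, -5/9]

The ratio of consecutive coefficients is [(m² + 5m + 1)/((m+1)² + 5(m+1) + 1)] · 36/(8·11) → 9/22.
Convergence for |w + 3| · 9/22 < 1, i.e. |w + 3| < 22/9. So R = 22/9.
At w = -5/9: the terms are on the order of 1/m², so the series converges absolutely by comparison with the p-series (p = 2 > 1).
Check w = -49/9: absolute convergence follows by limit comparison with Σ 1/m².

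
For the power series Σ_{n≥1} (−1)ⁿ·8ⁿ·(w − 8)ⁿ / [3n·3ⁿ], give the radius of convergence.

By the ratio test, |a_{n+1}/a_n| = [3n/3(n+1)] · 8/3 → 8/3.
Convergence for |w − 8| · 8/3 < 1, i.e. |w − 8| < 3/8. So R = 3/8.

R = 3/8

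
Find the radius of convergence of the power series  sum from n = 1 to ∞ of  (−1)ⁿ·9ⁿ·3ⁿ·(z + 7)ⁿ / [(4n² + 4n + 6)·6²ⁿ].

R = 4/3

Apply the ratio test: |a_{n+1}| / |a_n| = [(4n² + 4n + 6)/(4(n+1)² + 4(n+1) + 6)] · 9·3/36, which tends to 3/4 as n → ∞.
Thus R = 1/(3/4) = 4/3.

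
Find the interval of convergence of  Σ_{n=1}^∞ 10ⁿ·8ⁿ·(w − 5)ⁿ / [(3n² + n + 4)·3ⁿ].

[397/80, 403/80]

Ratio test: |a_{n+1}/a_n| = [(3n² + n + 4)/(3(n+1)² + (n+1) + 4)] · 10·8/3 → 80/3 as n → ∞.
Convergence for |w − 5| · 80/3 < 1, i.e. |w − 5| < 3/80. So R = 3/80.
Check w = 403/80: the terms are on the order of 1/n², so the series converges absolutely by comparison with the p-series (p = 2 > 1).
When w = 397/80, absolute convergence follows by limit comparison with Σ 1/n².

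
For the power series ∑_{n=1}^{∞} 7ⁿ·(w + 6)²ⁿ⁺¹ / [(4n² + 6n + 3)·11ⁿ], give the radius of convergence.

R = √77/7

By the ratio test, |a_{n+1}/a_n| = [(4n² + 6n + 3)/(4(n+1)² + 6(n+1) + 3)] · 7/11 → 7/11.
Writing y = (w + 6)², the series in y has radius 11/7, so |w + 6| < √(11/7) and R = √77/7.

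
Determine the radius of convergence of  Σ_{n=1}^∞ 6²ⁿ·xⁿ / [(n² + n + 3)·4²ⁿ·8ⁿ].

R = 32/9

By the ratio test, |a_{n+1}/a_n| = [(n² + n + 3)/((n+1)² + (n+1) + 3)] · 36/(16·8) → 9/32.
Thus R = 1/(9/32) = 32/9.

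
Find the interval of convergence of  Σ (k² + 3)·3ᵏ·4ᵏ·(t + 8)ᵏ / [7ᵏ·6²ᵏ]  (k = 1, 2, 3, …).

The ratio of consecutive coefficients is [((k+1)² + 3)/(k² + 3)] · 3·4/(7·36) → 1/21.
Hence the series converges for |t + 8| < 1/(1/21) = 21, so the radius of convergence is 21.
When t = 13, the terms do not tend to 0, so the series diverges.
When t = -29, the terms do not tend to 0, so the series diverges.

(-29, 13)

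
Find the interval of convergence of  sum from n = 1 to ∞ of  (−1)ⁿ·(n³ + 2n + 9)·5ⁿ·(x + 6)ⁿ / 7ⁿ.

Apply the ratio test: |a_{n+1}| / |a_n| = [((n+1)³ + 2(n+1) + 9)/(n³ + 2n + 9)] · 5/7, which tends to 5/7 as n → ∞.
Convergence for |x + 6| · 5/7 < 1, i.e. |x + 6| < 7/5. So R = 7/5.
Endpoint x = -23/5: the n-th term does not approach 0; divergence by the term test.
Endpoint x = -37/5: the terms do not tend to 0, so the series diverges.

(-37/5, -23/5)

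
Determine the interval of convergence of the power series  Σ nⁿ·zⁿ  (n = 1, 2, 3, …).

Applying the root test, |a_n|^(1/n) = n → ∞.
The root grows without bound, so R = 0 (convergence only at z = 0).

{0}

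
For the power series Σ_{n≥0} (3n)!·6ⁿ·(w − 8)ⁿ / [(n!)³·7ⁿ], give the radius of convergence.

Apply the ratio test: |a_{n+1}| / |a_n| = (3n+1)·(3n+2)·(3n+3)/(n+1)³ · 6/7, which tends to 162/7 as n → ∞.
Hence the series converges for |w − 8| < 1/(162/7) = 7/162, so the radius of convergence is 7/162.

R = 7/162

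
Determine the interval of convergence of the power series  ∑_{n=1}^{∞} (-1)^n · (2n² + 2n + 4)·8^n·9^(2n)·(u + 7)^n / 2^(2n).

The ratio of consecutive coefficients is [(2(n+1)² + 2(n+1) + 4)/(2n² + 2n + 4)] · 8·81/4 → 162.
Convergence for |u + 7| · 162 < 1, i.e. |u + 7| < 1/162. So R = 1/162.
When u = -1133/162, the n-th term does not approach 0; divergence by the term test.
Check u = -1135/162: the terms have absolute value of order n², which does not tend to 0, so the series diverges by the divergence test.

(-1135/162, -1133/162)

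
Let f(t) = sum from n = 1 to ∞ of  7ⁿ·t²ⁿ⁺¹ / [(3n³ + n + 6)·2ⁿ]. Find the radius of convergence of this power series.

R = √14/7

Apply the ratio test: |a_{n+1}| / |a_n| = [(3n³ + n + 6)/(3(n+1)³ + (n+1) + 6)] · 7/2, which tends to 7/2 as n → ∞.
Writing y = t², the series in y has radius 2/7, so |t| < √(2/7) and R = √14/7.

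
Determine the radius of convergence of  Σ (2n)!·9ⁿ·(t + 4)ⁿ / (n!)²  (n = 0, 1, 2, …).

The ratio of consecutive coefficients is (2n+1)·(2n+2)/(n+1)² · 9 → 36.
Hence the series converges for |t + 4| < 1/(36) = 1/36, so the radius of convergence is 1/36.

R = 1/36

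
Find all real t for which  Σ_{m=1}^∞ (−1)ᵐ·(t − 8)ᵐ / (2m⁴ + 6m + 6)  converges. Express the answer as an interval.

[7, 9]

Apply the ratio test: |a_{m+1}| / |a_m| = (2m⁴ + 6m + 6)/(2(m+1)⁴ + 6(m+1) + 6), which tends to 1 as m → ∞.
So the series converges when |t − 8| < 1 and diverges when |t − 8| > 1; R = 1.
When t = 9, the series is dominated by a constant times Σ 1/m⁴, which converges (p = 4 > 1).
When t = 7, absolute convergence follows by limit comparison with Σ 1/m⁴.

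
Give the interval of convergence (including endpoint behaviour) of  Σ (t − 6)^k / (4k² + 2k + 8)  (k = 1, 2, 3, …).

The ratio of consecutive coefficients is (4k² + 2k + 8)/(4(k+1)² + 2(k+1) + 8) → 1.
Convergence for |t − 6| < 1, so R = 1.
Endpoint t = 7: the terms are on the order of 1/k², so the series converges absolutely by comparison with the p-series (p = 2 > 1).
Check t = 5: the terms are on the order of 1/k², so the series converges absolutely by comparison with the p-series (p = 2 > 1).

[5, 7]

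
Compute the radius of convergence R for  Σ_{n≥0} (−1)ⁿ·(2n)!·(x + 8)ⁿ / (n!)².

R = 1/4

Ratio test: |a_{n+1}/a_n| = (2n+1)·(2n+2)/(n+1)² → 4 as n → ∞.
Thus R = 1/(4) = 1/4.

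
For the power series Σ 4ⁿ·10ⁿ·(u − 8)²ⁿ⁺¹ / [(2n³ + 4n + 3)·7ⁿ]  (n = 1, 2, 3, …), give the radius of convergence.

Apply the ratio test: |a_{n+1}| / |a_n| = [(2n³ + 4n + 3)/(2(n+1)³ + 4(n+1) + 3)] · 4·10/7, which tends to 40/7 as n → ∞.
Writing y = (u − 8)², the series in y has radius 7/40, so |u − 8| < √(7/40) and R = √70/20.

R = √70/20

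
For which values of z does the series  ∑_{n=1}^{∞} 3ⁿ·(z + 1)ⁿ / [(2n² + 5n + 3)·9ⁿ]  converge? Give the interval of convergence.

By the ratio test, |a_{n+1}/a_n| = [(2n² + 5n + 3)/(2(n+1)² + 5(n+1) + 3)] · 3/9 → 1/3.
Convergence for |z + 1| · 1/3 < 1, i.e. |z + 1| < 3. So R = 3.
At z = 2: the terms are on the order of 1/n², so the series converges absolutely by comparison with the p-series (p = 2 > 1).
At z = -4: the terms are on the order of 1/n², so the series converges absolutely by comparison with the p-series (p = 2 > 1).

[-4, 2]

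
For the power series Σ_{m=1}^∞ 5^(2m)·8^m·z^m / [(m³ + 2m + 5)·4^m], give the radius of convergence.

R = 1/50

Apply the ratio test: |a_{m+1}| / |a_m| = [(m³ + 2m + 5)/((m+1)³ + 2(m+1) + 5)] · 25·8/4, which tends to 50 as m → ∞.
Thus R = 1/(50) = 1/50.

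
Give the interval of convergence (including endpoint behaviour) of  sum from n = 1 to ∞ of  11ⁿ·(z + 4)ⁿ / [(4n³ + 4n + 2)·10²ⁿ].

[-144/11, 56/11]

The ratio of consecutive coefficients is [(4n³ + 4n + 2)/(4(n+1)³ + 4(n+1) + 2)] · 11/100 → 11/100.
Convergence for |z + 4| · 11/100 < 1, i.e. |z + 4| < 100/11. So R = 100/11.
When z = 56/11, absolute convergence follows by limit comparison with Σ 1/n³.
Endpoint z = -144/11: the terms are on the order of 1/n³, so the series converges absolutely by comparison with the p-series (p = 3 > 1).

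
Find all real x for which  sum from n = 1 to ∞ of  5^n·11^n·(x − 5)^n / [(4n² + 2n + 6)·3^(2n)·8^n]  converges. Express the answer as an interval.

By the ratio test, |a_{n+1}/a_n| = [(4n² + 2n + 6)/(4(n+1)² + 2(n+1) + 6)] · 5·11/(9·8) → 55/72.
Thus R = 1/(55/72) = 72/55.
At x = 347/55: absolute convergence follows by limit comparison with Σ 1/n².
When x = 203/55, absolute convergence follows by limit comparison with Σ 1/n².

[203/55, 347/55]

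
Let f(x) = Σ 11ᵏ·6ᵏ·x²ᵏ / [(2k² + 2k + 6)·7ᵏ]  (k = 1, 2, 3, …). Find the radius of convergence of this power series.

R = √462/66

By the ratio test, |a_{k+1}/a_k| = [(2k² + 2k + 6)/(2(k+1)² + 2(k+1) + 6)] · 11·6/7 → 66/7.
Since the exponent of x increases by 2 each term, convergence requires |x|² < 7/66, hence R = √462/66.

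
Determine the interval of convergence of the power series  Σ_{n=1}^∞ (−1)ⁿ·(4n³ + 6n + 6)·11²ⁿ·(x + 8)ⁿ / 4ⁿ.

Ratio test: |a_{n+1}/a_n| = [(4(n+1)³ + 6(n+1) + 6)/(4n³ + 6n + 6)] · 121/4 → 121/4 as n → ∞.
Thus R = 1/(121/4) = 4/121.
Check x = -964/121: the terms do not tend to 0, so the series diverges.
Check x = -972/121: the terms have absolute value of order n³, which does not tend to 0, so the series diverges by the divergence test.

(-972/121, -964/121)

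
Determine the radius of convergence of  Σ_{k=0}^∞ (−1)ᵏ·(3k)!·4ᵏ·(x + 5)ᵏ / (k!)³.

R = 1/108

Ratio test: |a_{k+1}/a_k| = (3k+1)·(3k+2)·(3k+3)/(k+1)³ · 4 → 108 as k → ∞.
Hence the series converges for |x + 5| < 1/(108) = 1/108, so the radius of convergence is 1/108.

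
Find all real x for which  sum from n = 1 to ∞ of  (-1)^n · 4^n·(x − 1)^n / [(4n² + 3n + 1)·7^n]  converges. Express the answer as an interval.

[-3/4, 11/4]

Apply the ratio test: |a_{n+1}| / |a_n| = [(4n² + 3n + 1)/(4(n+1)² + 3(n+1) + 1)] · 4/7, which tends to 4/7 as n → ∞.
Hence the series converges for |x − 1| < 1/(4/7) = 7/4, so the radius of convergence is 7/4.
Endpoint x = 11/4: absolute convergence follows by limit comparison with Σ 1/n².
Check x = -3/4: absolute convergence follows by limit comparison with Σ 1/n².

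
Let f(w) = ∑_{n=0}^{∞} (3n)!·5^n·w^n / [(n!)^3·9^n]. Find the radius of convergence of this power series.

R = 1/15

By the ratio test, |a_{n+1}/a_n| = (3n+1)·(3n+2)·(3n+3)/(n+1)³ · 5/9 → 15.
Convergence for |w| · 15 < 1, i.e. |w| < 1/15. So R = 1/15.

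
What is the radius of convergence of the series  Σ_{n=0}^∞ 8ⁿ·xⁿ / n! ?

R = ∞

The ratio of consecutive coefficients is 8 · 1/(n+1) → 0.
The limit is 0, so the series converges for all x; R = ∞.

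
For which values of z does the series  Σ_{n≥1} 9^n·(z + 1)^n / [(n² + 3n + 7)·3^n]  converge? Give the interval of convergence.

The ratio of consecutive coefficients is [(n² + 3n + 7)/((n+1)² + 3(n+1) + 7)] · 9/3 → 3.
The series converges when 3 · |z + 1| < 1, giving R = 1/3.
When z = -2/3, the terms are on the order of 1/n², so the series converges absolutely by comparison with the p-series (p = 2 > 1).
When z = -4/3, absolute convergence follows by limit comparison with Σ 1/n².

[-4/3, -2/3]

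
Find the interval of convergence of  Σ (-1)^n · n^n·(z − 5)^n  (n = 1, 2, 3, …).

By the Cauchy root test, |a_n|^(1/n) = n → ∞.
The root grows without bound, so R = 0 (convergence only at z = 5).

{5}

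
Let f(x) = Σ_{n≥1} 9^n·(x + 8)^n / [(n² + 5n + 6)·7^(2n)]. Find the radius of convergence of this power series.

R = 49/9

By the ratio test, |a_{n+1}/a_n| = [(n² + 5n + 6)/((n+1)² + 5(n+1) + 6)] · 9/49 → 9/49.
The series converges when 9/49 · |x + 8| < 1, giving R = 49/9.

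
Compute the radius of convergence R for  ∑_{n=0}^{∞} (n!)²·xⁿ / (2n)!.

R = 4

The ratio of consecutive coefficients is (n+1)²/[(2n+1)·(2n+2)] → 1/4.
Hence the series converges for |x| < 1/(1/4) = 4, so the radius of convergence is 4.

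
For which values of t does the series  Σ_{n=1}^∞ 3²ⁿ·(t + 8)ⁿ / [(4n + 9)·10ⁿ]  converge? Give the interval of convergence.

[-82/9, -62/9)

Ratio test: |a_{n+1}/a_n| = [(4n + 9)/(4(n+1) + 9)] · 9/10 → 9/10 as n → ∞.
The series converges when 9/10 · |t + 8| < 1, giving R = 10/9.
Endpoint t = -62/9: the terms behave like c/n; limit comparison with the harmonic series gives divergence.
When t = -82/9, convergence follows from the alternating series test (terms decrease monotonically to 0).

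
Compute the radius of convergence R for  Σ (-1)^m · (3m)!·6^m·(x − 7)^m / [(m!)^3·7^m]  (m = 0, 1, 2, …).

Apply the ratio test: |a_{m+1}| / |a_m| = (3m+1)·(3m+2)·(3m+3)/(m+1)³ · 6/7, which tends to 162/7 as m → ∞.
Thus R = 1/(162/7) = 7/162.

R = 7/162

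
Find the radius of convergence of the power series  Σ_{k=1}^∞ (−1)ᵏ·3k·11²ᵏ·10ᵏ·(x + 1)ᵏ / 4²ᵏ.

R = 8/605

The ratio of consecutive coefficients is [3(k+1)/3k] · 121·10/16 → 605/8.
The series converges when 605/8 · |x + 1| < 1, giving R = 8/605.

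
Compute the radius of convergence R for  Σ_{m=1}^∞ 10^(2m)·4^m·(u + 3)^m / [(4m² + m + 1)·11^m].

R = 11/400

By the ratio test, |a_{m+1}/a_m| = [(4m² + m + 1)/(4(m+1)² + (m+1) + 1)] · 100·4/11 → 400/11.
Convergence for |u + 3| · 400/11 < 1, i.e. |u + 3| < 11/400. So R = 11/400.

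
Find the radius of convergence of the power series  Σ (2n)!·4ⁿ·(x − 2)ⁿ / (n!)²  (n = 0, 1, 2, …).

By the ratio test, |a_{n+1}/a_n| = (2n+1)·(2n+2)/(n+1)² · 4 → 16.
The series converges when 16 · |x − 2| < 1, giving R = 1/16.

R = 1/16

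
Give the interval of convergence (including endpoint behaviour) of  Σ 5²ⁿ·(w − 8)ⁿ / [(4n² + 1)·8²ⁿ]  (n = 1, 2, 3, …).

By the ratio test, |a_{n+1}/a_n| = [(4n² + 1)/(4(n+1)² + 1)] · 25/64 → 25/64.
Convergence for |w − 8| · 25/64 < 1, i.e. |w − 8| < 64/25. So R = 64/25.
Endpoint w = 264/25: the terms are on the order of 1/n², so the series converges absolutely by comparison with the p-series (p = 2 > 1).
Endpoint w = 136/25: the terms are on the order of 1/n², so the series converges absolutely by comparison with the p-series (p = 2 > 1).

[136/25, 264/25]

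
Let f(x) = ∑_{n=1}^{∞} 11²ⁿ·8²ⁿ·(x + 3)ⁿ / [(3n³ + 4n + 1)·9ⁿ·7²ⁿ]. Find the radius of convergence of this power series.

R = 441/7744

Apply the ratio test: |a_{n+1}| / |a_n| = [(3n³ + 4n + 1)/(3(n+1)³ + 4(n+1) + 1)] · 121·64/(9·49), which tends to 7744/441 as n → ∞.
Convergence for |x + 3| · 7744/441 < 1, i.e. |x + 3| < 441/7744. So R = 441/7744.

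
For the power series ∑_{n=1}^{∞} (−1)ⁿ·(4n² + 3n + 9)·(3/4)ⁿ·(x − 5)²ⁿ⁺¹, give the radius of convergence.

R = 2√3/3

By the ratio test, |a_{n+1}/a_n| = [(4(n+1)² + 3(n+1) + 9)/(4n² + 3n + 9)] · 3/4 → 3/4.
Since the exponent of (x − 5) increases by 2 each term, convergence requires |x − 5|² < 4/3, hence R = 2√3/3.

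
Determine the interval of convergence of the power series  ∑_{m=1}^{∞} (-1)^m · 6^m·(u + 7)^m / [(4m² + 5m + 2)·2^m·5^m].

[-26/3, -16/3]

By the ratio test, |a_{m+1}/a_m| = [(4m² + 5m + 2)/(4(m+1)² + 5(m+1) + 2)] · 6/(2·5) → 3/5.
Convergence for |u + 7| · 3/5 < 1, i.e. |u + 7| < 5/3. So R = 5/3.
At u = -16/3: the series is dominated by a constant times Σ 1/m², which converges (p = 2 > 1).
At u = -26/3: the terms are on the order of 1/m², so the series converges absolutely by comparison with the p-series (p = 2 > 1).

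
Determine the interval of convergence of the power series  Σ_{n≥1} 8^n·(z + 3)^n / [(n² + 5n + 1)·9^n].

[-33/8, -15/8]

By the ratio test, |a_{n+1}/a_n| = [(n² + 5n + 1)/((n+1)² + 5(n+1) + 1)] · 8/9 → 8/9.
Hence the series converges for |z + 3| < 1/(8/9) = 9/8, so the radius of convergence is 9/8.
Check z = -15/8: the series is dominated by a constant times Σ 1/n², which converges (p = 2 > 1).
Check z = -33/8: the terms are on the order of 1/n², so the series converges absolutely by comparison with the p-series (p = 2 > 1).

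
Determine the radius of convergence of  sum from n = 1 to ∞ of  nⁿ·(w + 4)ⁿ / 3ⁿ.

Root test: |a_n|^(1/n) = n/3 → ∞.
Since the n-th root of |a_n| is unbounded, the series converges only at w = -4; R = 0.

R = 0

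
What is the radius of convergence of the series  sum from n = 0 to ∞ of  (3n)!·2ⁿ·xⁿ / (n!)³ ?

By the ratio test, |a_{n+1}/a_n| = (3n+1)·(3n+2)·(3n+3)/(n+1)³ · 2 → 54.
The series converges when 54 · |x| < 1, giving R = 1/54.

R = 1/54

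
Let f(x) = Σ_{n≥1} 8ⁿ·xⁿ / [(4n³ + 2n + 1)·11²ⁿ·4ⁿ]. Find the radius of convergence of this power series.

The ratio of consecutive coefficients is [(4n³ + 2n + 1)/(4(n+1)³ + 2(n+1) + 1)] · 8/(121·4) → 2/121.
Hence the series converges for |x| < 1/(2/121) = 121/2, so the radius of convergence is 121/2.

R = 121/2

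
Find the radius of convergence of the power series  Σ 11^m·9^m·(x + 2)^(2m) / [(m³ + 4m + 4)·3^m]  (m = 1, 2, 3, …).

Ratio test: |a_{m+1}/a_m| = [(m³ + 4m + 4)/((m+1)³ + 4(m+1) + 4)] · 11·9/3 → 33 as m → ∞.
Successive powers of (x + 2) differ by 2, so the series converges when |x + 2|² · 33 < 1, i.e. |x + 2| < √(1/33). So R = √33/33.

R = √33/33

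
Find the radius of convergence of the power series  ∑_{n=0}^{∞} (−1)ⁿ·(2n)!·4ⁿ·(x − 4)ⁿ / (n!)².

R = 1/16

Apply the ratio test: |a_{n+1}| / |a_n| = (2n+1)·(2n+2)/(n+1)² · 4, which tends to 16 as n → ∞.
The series converges when 16 · |x − 4| < 1, giving R = 1/16.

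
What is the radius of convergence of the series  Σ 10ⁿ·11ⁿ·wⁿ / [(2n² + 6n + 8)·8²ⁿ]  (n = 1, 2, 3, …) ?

Apply the ratio test: |a_{n+1}| / |a_n| = [(2n² + 6n + 8)/(2(n+1)² + 6(n+1) + 8)] · 10·11/64, which tends to 55/32 as n → ∞.
Thus R = 1/(55/32) = 32/55.

R = 32/55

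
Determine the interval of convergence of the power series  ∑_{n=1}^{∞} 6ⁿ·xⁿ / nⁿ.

(−∞, ∞)

By the Cauchy root test, |a_n|^(1/n) = 6/n → 0.
The limit is 0 for every x, so R = ∞.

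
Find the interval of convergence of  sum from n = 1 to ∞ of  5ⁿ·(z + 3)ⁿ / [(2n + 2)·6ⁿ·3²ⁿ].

[-69/5, 39/5)

The ratio of consecutive coefficients is [(2n + 2)/(2(n+1) + 2)] · 5/(6·9) → 5/54.
Thus R = 1/(5/54) = 54/5.
When z = 39/5, comparison with the harmonic series Σ 1/n shows the series diverges.
Check z = -69/5: an alternating series whose terms decrease to 0 in absolute value, so it converges by the Leibniz criterion.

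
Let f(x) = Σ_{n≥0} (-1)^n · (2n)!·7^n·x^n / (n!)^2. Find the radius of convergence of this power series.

R = 1/28

Apply the ratio test: |a_{n+1}| / |a_n| = (2n+1)·(2n+2)/(n+1)² · 7, which tends to 28 as n → ∞.
Thus R = 1/(28) = 1/28.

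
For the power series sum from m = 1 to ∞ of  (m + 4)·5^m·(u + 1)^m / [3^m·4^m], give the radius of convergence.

R = 12/5

Apply the ratio test: |a_{m+1}| / |a_m| = [((m+1) + 4)/(m + 4)] · 5/(3·4), which tends to 5/12 as m → ∞.
The series converges when 5/12 · |u + 1| < 1, giving R = 12/5.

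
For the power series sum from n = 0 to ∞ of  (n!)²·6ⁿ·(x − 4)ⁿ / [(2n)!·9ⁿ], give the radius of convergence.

The ratio of consecutive coefficients is (n+1)²/[(2n+1)·(2n+2)] · 6/9 → 1/6.
Thus R = 1/(1/6) = 6.

R = 6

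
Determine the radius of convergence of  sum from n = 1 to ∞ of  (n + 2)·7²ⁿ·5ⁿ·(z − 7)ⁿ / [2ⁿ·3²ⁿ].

Ratio test: |a_{n+1}/a_n| = [((n+1) + 2)/(n + 2)] · 49·5/(2·9) → 245/18 as n → ∞.
Hence the series converges for |z − 7| < 1/(245/18) = 18/245, so the radius of convergence is 18/245.

R = 18/245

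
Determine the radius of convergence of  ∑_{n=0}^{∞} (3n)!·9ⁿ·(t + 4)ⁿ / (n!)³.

The ratio of consecutive coefficients is (3n+1)·(3n+2)·(3n+3)/(n+1)³ · 9 → 243.
Convergence for |t + 4| · 243 < 1, i.e. |t + 4| < 1/243. So R = 1/243.

R = 1/243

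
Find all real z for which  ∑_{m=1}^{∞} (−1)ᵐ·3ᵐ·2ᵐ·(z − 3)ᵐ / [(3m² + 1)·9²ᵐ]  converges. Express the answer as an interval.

[-21/2, 33/2]

By the ratio test, |a_{m+1}/a_m| = [(3m² + 1)/(3(m+1)² + 1)] · 3·2/81 → 2/27.
The series converges when 2/27 · |z − 3| < 1, giving R = 27/2.
Endpoint z = 33/2: absolute convergence follows by limit comparison with Σ 1/m².
Check z = -21/2: the terms are on the order of 1/m², so the series converges absolutely by comparison with the p-series (p = 2 > 1).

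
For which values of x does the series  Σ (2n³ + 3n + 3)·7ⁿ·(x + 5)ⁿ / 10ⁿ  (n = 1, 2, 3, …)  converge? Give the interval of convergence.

Apply the ratio test: |a_{n+1}| / |a_n| = [(2(n+1)³ + 3(n+1) + 3)/(2n³ + 3n + 3)] · 7/10, which tends to 7/10 as n → ∞.
Hence the series converges for |x + 5| < 1/(7/10) = 10/7, so the radius of convergence is 10/7.
Endpoint x = -25/7: the n-th term does not approach 0; divergence by the term test.
Check x = -45/7: the terms have absolute value of order n³, which does not tend to 0, so the series diverges by the divergence test.

(-45/7, -25/7)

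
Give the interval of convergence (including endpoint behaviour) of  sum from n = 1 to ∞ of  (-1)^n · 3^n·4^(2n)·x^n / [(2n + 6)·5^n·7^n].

(-35/48, 35/48]

The ratio of consecutive coefficients is [(2n + 6)/(2(n+1) + 6)] · 3·16/(5·7) → 48/35.
Hence the series converges for |x| < 1/(48/35) = 35/48, so the radius of convergence is 35/48.
Endpoint x = 35/48: an alternating series whose terms decrease to 0 in absolute value, so it converges by the Leibniz criterion.
Check x = -35/48: the terms are asymptotic to a nonzero constant times 1/n, so the series diverges by limit comparison with Σ 1/n.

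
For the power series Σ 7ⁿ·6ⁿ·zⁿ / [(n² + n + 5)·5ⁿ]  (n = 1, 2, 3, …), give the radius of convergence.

R = 5/42

Ratio test: |a_{n+1}/a_n| = [(n² + n + 5)/((n+1)² + (n+1) + 5)] · 7·6/5 → 42/5 as n → ∞.
Thus R = 1/(42/5) = 5/42.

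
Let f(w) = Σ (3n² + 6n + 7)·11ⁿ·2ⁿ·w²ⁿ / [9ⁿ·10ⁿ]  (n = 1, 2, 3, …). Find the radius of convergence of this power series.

R = 3√55/11

Ratio test: |a_{n+1}/a_n| = [(3(n+1)² + 6(n+1) + 7)/(3n² + 6n + 7)] · 11·2/(9·10) → 11/45 as n → ∞.
Since the exponent of w increases by 2 each term, convergence requires |w|² < 45/11, hence R = 3√55/11.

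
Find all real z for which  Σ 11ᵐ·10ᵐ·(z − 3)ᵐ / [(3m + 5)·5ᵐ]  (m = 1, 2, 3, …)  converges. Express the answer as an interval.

By the ratio test, |a_{m+1}/a_m| = [(3m + 5)/(3(m+1) + 5)] · 11·10/5 → 22.
Thus R = 1/(22) = 1/22.
Check z = 67/22: comparison with the harmonic series Σ 1/m shows the series diverges.
At z = 65/22: the terms alternate in sign and decrease monotonically to 0 in absolute value (size ~ c/m), so the alternating series test gives convergence.

[65/22, 67/22)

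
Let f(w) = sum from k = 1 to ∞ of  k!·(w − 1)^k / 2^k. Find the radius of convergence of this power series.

R = 0

The ratio of consecutive coefficients is (k+1) · 1/2 → ∞.
Since the ratio → ∞, the series diverges for every w ≠ 1, and R = 0.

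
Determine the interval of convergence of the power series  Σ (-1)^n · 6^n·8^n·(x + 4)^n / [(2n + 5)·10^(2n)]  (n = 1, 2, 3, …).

The ratio of consecutive coefficients is [(2n + 5)/(2(n+1) + 5)] · 6·8/100 → 12/25.
Thus R = 1/(12/25) = 25/12.
Endpoint x = -23/12: an alternating series whose terms decrease to 0 in absolute value, so it converges by the Leibniz criterion.
Check x = -73/12: the terms are asymptotic to a nonzero constant times 1/n, so the series diverges by limit comparison with Σ 1/n.

(-73/12, -23/12]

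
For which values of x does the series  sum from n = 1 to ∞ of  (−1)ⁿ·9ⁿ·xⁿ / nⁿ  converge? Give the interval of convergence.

Applying the root test, |a_n|^(1/n) = 9/n → 0.
The limit is 0 for every x, so R = ∞.

(−∞, ∞)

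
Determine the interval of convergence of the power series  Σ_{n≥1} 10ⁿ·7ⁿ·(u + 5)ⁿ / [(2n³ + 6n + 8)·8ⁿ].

By the ratio test, |a_{n+1}/a_n| = [(2n³ + 6n + 8)/(2(n+1)³ + 6(n+1) + 8)] · 10·7/8 → 35/4.
Convergence for |u + 5| · 35/4 < 1, i.e. |u + 5| < 4/35. So R = 4/35.
When u = -171/35, the terms are on the order of 1/n³, so the series converges absolutely by comparison with the p-series (p = 3 > 1).
When u = -179/35, the series is dominated by a constant times Σ 1/n³, which converges (p = 3 > 1).

[-179/35, -171/35]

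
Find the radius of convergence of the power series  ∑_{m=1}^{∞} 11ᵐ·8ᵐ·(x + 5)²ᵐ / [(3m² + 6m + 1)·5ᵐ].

R = √110/44

Apply the ratio test: |a_{m+1}| / |a_m| = [(3m² + 6m + 1)/(3(m+1)² + 6(m+1) + 1)] · 11·8/5, which tends to 88/5 as m → ∞.
Since the exponent of (x + 5) increases by 2 each term, convergence requires |x + 5|² < 5/88, hence R = √110/44.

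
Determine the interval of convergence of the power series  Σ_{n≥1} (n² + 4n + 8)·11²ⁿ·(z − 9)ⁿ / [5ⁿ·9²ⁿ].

Apply the ratio test: |a_{n+1}| / |a_n| = [((n+1)² + 4(n+1) + 8)/(n² + 4n + 8)] · 121/(5·81), which tends to 121/405 as n → ∞.
The series converges when 121/405 · |z − 9| < 1, giving R = 405/121.
At z = 1494/121: the terms do not tend to 0, so the series diverges.
When z = 684/121, the terms have absolute value of order n², which does not tend to 0, so the series diverges by the divergence test.

(684/121, 1494/121)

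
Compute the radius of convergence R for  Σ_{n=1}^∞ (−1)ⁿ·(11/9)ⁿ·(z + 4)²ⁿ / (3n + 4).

Ratio test: |a_{n+1}/a_n| = [(3n + 4)/(3(n+1) + 4)] · 11/9 → 11/9 as n → ∞.
Successive powers of (z + 4) differ by 2, so the series converges when |z + 4|² · 11/9 < 1, i.e. |z + 4| < √(9/11). So R = 3√11/11.

R = 3√11/11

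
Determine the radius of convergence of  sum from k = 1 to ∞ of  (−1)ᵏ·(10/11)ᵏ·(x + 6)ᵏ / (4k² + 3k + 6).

R = 11/10

By the ratio test, |a_{k+1}/a_k| = [(4k² + 3k + 6)/(4(k+1)² + 3(k+1) + 6)] · 10/11 → 10/11.
The series converges when 10/11 · |x + 6| < 1, giving R = 11/10.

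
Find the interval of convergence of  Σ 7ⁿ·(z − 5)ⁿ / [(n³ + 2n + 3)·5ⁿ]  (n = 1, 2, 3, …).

By the ratio test, |a_{n+1}/a_n| = [(n³ + 2n + 3)/((n+1)³ + 2(n+1) + 3)] · 7/5 → 7/5.
Convergence for |z − 5| · 7/5 < 1, i.e. |z − 5| < 5/7. So R = 5/7.
When z = 40/7, the terms are on the order of 1/n³, so the series converges absolutely by comparison with the p-series (p = 3 > 1).
Check z = 30/7: the series is dominated by a constant times Σ 1/n³, which converges (p = 3 > 1).

[30/7, 40/7]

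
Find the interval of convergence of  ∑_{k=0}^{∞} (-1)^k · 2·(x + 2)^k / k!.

(−∞, ∞)

The ratio of consecutive coefficients is 2/2 · 1/(k+1) → 0.
Since the limit is 0 < 1 for every x, the series converges on all of ℝ and R = ∞.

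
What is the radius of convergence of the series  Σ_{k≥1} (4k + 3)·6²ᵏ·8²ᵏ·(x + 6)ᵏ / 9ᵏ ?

R = 1/256

Apply the ratio test: |a_{k+1}| / |a_k| = [(4(k+1) + 3)/(4k + 3)] · 36·64/9, which tends to 256 as k → ∞.
Thus R = 1/(256) = 1/256.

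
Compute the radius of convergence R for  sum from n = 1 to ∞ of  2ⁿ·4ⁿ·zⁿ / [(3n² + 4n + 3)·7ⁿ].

The ratio of consecutive coefficients is [(3n² + 4n + 3)/(3(n+1)² + 4(n+1) + 3)] · 2·4/7 → 8/7.
Convergence for |z| · 8/7 < 1, i.e. |z| < 7/8. So R = 7/8.

R = 7/8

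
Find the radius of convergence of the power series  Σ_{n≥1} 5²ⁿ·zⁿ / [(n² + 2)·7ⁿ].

By the ratio test, |a_{n+1}/a_n| = [(n² + 2)/((n+1)² + 2)] · 25/7 → 25/7.
The series converges when 25/7 · |z| < 1, giving R = 7/25.

R = 7/25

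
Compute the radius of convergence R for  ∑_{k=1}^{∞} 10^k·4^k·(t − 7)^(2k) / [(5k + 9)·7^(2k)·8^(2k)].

Ratio test: |a_{k+1}/a_k| = [(5k + 9)/(5(k+1) + 9)] · 10·4/(49·64) → 5/392 as k → ∞.
Successive powers of (t − 7) differ by 2, so the series converges when |t − 7|² · 5/392 < 1, i.e. |t − 7| < √(392/5). So R = 14√10/5.

R = 14√10/5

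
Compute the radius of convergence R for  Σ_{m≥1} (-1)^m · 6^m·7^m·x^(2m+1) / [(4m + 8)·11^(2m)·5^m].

R = 11√210/42

Apply the ratio test: |a_{m+1}| / |a_m| = [(4m + 8)/(4(m+1) + 8)] · 6·7/(121·5), which tends to 42/605 as m → ∞.
Since the exponent of x increases by 2 each term, convergence requires |x|² < 605/42, hence R = 11√210/42.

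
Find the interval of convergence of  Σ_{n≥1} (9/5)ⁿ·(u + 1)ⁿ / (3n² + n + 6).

[-14/9, -4/9]

By the ratio test, |a_{n+1}/a_n| = [(3n² + n + 6)/(3(n+1)² + (n+1) + 6)] · 9/5 → 9/5.
The series converges when 9/5 · |u + 1| < 1, giving R = 5/9.
When u = -4/9, the series is dominated by a constant times Σ 1/n², which converges (p = 2 > 1).
At u = -14/9: the series is dominated by a constant times Σ 1/n², which converges (p = 2 > 1).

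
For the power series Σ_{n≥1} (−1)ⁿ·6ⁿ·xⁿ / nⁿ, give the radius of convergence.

Applying the root test, |a_n|^(1/n) = 6/n → 0.
The limit is 0 for every x, so R = ∞.

R = ∞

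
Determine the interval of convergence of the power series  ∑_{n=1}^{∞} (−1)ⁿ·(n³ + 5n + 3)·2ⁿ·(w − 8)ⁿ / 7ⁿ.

By the ratio test, |a_{n+1}/a_n| = [((n+1)³ + 5(n+1) + 3)/(n³ + 5n + 3)] · 2/7 → 2/7.
The series converges when 2/7 · |w − 8| < 1, giving R = 7/2.
When w = 23/2, the terms do not tend to 0, so the series diverges.
At w = 9/2: the terms have absolute value of order n³, which does not tend to 0, so the series diverges by the divergence test.

(9/2, 23/2)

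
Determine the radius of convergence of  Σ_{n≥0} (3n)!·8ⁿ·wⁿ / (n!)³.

Ratio test: |a_{n+1}/a_n| = (3n+1)·(3n+2)·(3n+3)/(n+1)³ · 8 → 216 as n → ∞.
Convergence for |w| · 216 < 1, i.e. |w| < 1/216. So R = 1/216.

R = 1/216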